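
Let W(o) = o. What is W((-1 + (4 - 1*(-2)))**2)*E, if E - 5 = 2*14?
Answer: 825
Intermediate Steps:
E = 33 (E = 5 + 2*14 = 5 + 28 = 33)
W((-1 + (4 - 1*(-2)))**2)*E = (-1 + (4 - 1*(-2)))**2*33 = (-1 + (4 + 2))**2*33 = (-1 + 6)**2*33 = 5**2*33 = 25*33 = 825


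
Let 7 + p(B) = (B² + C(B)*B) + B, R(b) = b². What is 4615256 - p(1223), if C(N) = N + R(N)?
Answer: -1827653985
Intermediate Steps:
C(N) = N + N²
p(B) = -7 + B + B² + B²*(1 + B) (p(B) = -7 + ((B² + (B*(1 + B))*B) + B) = -7 + ((B² + B²*(1 + B)) + B) = -7 + (B + B² + B²*(1 + B)) = -7 + B + B² + B²*(1 + B))
4615256 - p(1223) = 4615256 - (-7 + 1223 + 1223³ + 2*1223²) = 4615256 - (-7 + 1223 + 1829276567 + 2*1495729) = 4615256 - (-7 + 1223 + 1829276567 + 2991458) = 4615256 - 1*1832269241 = 4615256 - 1832269241 = -1827653985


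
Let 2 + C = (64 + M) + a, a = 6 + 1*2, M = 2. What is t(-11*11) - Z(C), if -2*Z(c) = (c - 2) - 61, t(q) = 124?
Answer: 257/2 ≈ 128.50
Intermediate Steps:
a = 8 (a = 6 + 2 = 8)
C = 72 (C = -2 + ((64 + 2) + 8) = -2 + (66 + 8) = -2 + 74 = 72)
Z(c) = 63/2 - c/2 (Z(c) = -((c - 2) - 61)/2 = -((-2 + c) - 61)/2 = -(-63 + c)/2 = 63/2 - c/2)
t(-11*11) - Z(C) = 124 - (63/2 - ½*72) = 124 - (63/2 - 36) = 124 - 1*(-9/2) = 124 + 9/2 = 257/2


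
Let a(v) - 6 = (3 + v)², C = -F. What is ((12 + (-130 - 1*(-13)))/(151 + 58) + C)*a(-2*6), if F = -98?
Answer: 1772799/209 ≈ 8482.3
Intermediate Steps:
C = 98 (C = -1*(-98) = 98)
a(v) = 6 + (3 + v)²
((12 + (-130 - 1*(-13)))/(151 + 58) + C)*a(-2*6) = ((12 + (-130 - 1*(-13)))/(151 + 58) + 98)*(6 + (3 - 2*6)²) = ((12 + (-130 + 13))/209 + 98)*(6 + (3 - 12)²) = ((12 - 117)*(1/209) + 98)*(6 + (-9)²) = (-105*1/209 + 98)*(6 + 81) = (-105/209 + 98)*87 = (20377/209)*87 = 1772799/209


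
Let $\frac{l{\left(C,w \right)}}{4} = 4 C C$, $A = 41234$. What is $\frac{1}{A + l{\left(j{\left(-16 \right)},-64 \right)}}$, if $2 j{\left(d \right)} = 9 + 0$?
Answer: $\frac{1}{41558} \approx 2.4063 \cdot 10^{-5}$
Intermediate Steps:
$j{\left(d \right)} = \frac{9}{2}$ ($j{\left(d \right)} = \frac{9 + 0}{2} = \frac{1}{2} \cdot 9 = \frac{9}{2}$)
$l{\left(C,w \right)} = 16 C^{2}$ ($l{\left(C,w \right)} = 4 \cdot 4 C C = 4 \cdot 4 C^{2} = 16 C^{2}$)
$\frac{1}{A + l{\left(j{\left(-16 \right)},-64 \right)}} = \frac{1}{41234 + 16 \left(\frac{9}{2}\right)^{2}} = \frac{1}{41234 + 16 \cdot \frac{81}{4}} = \frac{1}{41234 + 324} = \frac{1}{41558}$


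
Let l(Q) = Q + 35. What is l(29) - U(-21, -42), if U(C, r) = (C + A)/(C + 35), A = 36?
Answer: 881/14 ≈ 62.929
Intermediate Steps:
l(Q) = 35 + Q
U(C, r) = (36 + C)/(35 + C) (U(C, r) = (C + 36)/(C + 35) = (36 + C)/(35 + C))
l(29) - U(-21, -42) = (35 + 29) - (36 - 21)/(35 - 21) = 64 - 15/14 = 881/14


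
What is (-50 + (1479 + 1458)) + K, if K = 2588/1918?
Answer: 2769927/959 ≈ 2888.3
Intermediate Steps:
K = 1294/959 (K = 2588*(1/1918) = 1294/959 ≈ 1.3493)
(-50 + (1479 + 1458)) + K = (-50 + (1479 + 1458)) + 1294/959 = (-50 + 2937) + 1294/959 = 2887 + 1294/959 = 2769927/959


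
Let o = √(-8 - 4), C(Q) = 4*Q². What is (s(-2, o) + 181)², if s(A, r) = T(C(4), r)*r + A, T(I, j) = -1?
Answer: 32029 - 716*I*√3 ≈ 32029.0 - 1240.1*I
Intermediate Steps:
o = 2*I*√3 (o = √(-12) = 2*I*√3 ≈ 3.4641*I)
s(A, r) = A - r (s(A, r) = -r + A = A - r)
(s(-2, o) + 181)² = ((-2 - 2*I*√3) + 181)² = (179 - 2*I*√3)²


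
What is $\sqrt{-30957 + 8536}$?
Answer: $i \sqrt{22421} \approx 149.74 i$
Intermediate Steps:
$\sqrt{-30957 + 8536} = \sqrt{-22421} = i \sqrt{22421}$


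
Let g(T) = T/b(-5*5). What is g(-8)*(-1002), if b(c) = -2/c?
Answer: 100200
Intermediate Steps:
g(T) = 25*T/2 (g(T) = T/((-2/((-5*5)))) = T/((-2/(-25))) = T/((-2*(-1/25))) = T/(2/25) = T*(25/2) = 25*T/2)
g(-8)*(-1002) = ((25/2)*(-8))*(-1002) = -100*(-1002) = 100200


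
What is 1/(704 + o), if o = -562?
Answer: 1/142 ≈ 0.0070423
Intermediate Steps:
1/(704 + o) = 1/(704 - 562) = 1/142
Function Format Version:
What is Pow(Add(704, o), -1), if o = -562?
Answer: Rational(1, 142) ≈ 0.0070423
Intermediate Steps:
Pow(Add(704, o), -1) = Pow(Add(704, -562), -1) = Pow(142, -1) = Rational(1, 142)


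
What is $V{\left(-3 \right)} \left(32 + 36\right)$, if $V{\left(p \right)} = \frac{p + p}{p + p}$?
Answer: $68$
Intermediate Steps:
$V{\left(p \right)} = 1$ ($V{\left(p \right)} = \frac{2 p}{2 p} = 2 p \frac{1}{2 p} = 1$)
$V{\left(-3 \right)} \left(32 + 36\right) = 1 \left(32 + 36\right) = 1 \cdot 68 = 68$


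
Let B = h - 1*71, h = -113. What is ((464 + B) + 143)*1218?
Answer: 515214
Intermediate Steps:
B = -184 (B = -113 - 1*71 = -113 - 71 = -184)
((464 + B) + 143)*1218 = ((464 - 184) + 143)*1218 = (280 + 143)*1218 = 423*1218 = 515214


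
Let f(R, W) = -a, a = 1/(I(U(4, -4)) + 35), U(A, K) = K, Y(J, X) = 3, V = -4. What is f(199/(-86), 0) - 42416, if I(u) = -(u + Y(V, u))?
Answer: -1526977/36 ≈ -42416.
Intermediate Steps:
I(u) = -3 - u (I(u) = -(u + 3) = -(3 + u) = -3 - u)
a = 1/36 (a = 1/((-3 - 1*(-4)) + 35) = 1/((-3 + 4) + 35) = 1/(1 + 35) = 1/36 ≈ 0.027778)
f(R, W) = -1/36 (f(R, W) = -1*1/36 = -1/36)
f(199/(-86), 0) - 42416 = -1/36 - 42416 = -1526977/36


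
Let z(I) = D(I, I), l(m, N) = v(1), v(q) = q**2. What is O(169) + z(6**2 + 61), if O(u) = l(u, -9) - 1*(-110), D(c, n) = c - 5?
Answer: 203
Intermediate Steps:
D(c, n) = -5 + c
l(m, N) = 1 (l(m, N) = 1**2 = 1)
z(I) = -5 + I
O(u) = 111 (O(u) = 1 - 1*(-110) = 1 + 110 = 111)
O(169) + z(6**2 + 61) = 111 + (-5 + (6**2 + 61)) = 111 + (-5 + (36 + 61)) = 111 + (-5 + 97) = 111 + 92 = 203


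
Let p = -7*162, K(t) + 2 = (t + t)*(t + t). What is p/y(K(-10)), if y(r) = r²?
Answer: -567/79202 ≈ -0.0071589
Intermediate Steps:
K(t) = -2 + 4*t² (K(t) = -2 + (t + t)*(t + t) = -2 + (2*t)*(2*t) = -2 + 4*t²)
p = -1134
p/y(K(-10)) = -1134/(-2 + 4*(-10)²)² = -1134/(-2 + 4*100)² = -1134/(-2 + 400)² = -1134/(398²) = -1134/158404 = -1134*1/158404 = -567/79202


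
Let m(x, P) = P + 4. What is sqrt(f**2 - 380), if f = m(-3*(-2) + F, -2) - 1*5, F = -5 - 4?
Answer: I*sqrt(371) ≈ 19.261*I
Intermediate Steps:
F = -9
m(x, P) = 4 + P
f = -3 (f = (4 - 2) - 1*5 = 2 - 5 = -3)
sqrt(f**2 - 380) = sqrt((-3)**2 - 380) = sqrt(9 - 380) = sqrt(-371) = I*sqrt(371)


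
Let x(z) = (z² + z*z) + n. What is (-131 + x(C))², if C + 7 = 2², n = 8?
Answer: 11025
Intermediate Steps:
C = -3 (C = -7 + 2² = -7 + 4 = -3)
x(z) = 8 + 2*z² (x(z) = (z² + z*z) + 8 = (z² + z²) + 8 = 2*z² + 8 = 8 + 2*z²)
(-131 + x(C))² = (-131 + (8 + 2*(-3)²))² = (-131 + (8 + 2*9))² = (-131 + (8 + 18))² = (-131 + 26)² = (-105)² = 11025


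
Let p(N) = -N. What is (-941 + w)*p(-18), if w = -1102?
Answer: -36774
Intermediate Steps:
(-941 + w)*p(-18) = (-941 - 1102)*(-1*(-18)) = -2043*18 = -36774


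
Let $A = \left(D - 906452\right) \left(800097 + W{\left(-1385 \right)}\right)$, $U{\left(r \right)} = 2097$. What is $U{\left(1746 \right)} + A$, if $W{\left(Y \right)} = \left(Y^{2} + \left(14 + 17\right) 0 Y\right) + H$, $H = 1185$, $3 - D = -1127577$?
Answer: $601359145993$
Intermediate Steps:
$D = 1127580$ ($D = 3 - -1127577 = 3 + 1127577 = 1127580$)
$W{\left(Y \right)} = 1185 + Y^{2}$ ($W{\left(Y \right)} = \left(Y^{2} + \left(14 + 17\right) 0 Y\right) + 1185 = \left(Y^{2} + 31 \cdot 0 Y\right) + 1185 = \left(Y^{2} + 0 Y\right) + 1185 = \left(Y^{2} + 0\right) + 1185 = Y^{2} + 1185 = 1185 + Y^{2}$)
$A = 601359143896$ ($A = \left(1127580 - 906452\right) \left(800097 + \left(1185 + \left(-1385\right)^{2}\right)\right) = 221128 \left(800097 + \left(1185 + 1918225\right)\right) = 221128 \left(800097 + 1919410\right) = 221128 \cdot 2719507 = 601359143896$)
$U{\left(1746 \right)} + A = 2097 + 601359143896 = 601359145993$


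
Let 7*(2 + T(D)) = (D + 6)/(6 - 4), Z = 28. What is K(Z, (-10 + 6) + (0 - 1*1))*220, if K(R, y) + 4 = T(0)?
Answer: -8580/7 ≈ -1225.7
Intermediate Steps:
T(D) = -11/7 + D/14 (T(D) = -2 + ((D + 6)/(6 - 4))/7 = -2 + ((6 + D)/2)/7 = -2 + ((6 + D)*(½))/7 = -2 + (3 + D/2)/7 = -2 + (3/7 + D/14) = -11/7 + D/14)
K(R, y) = -39/7 (K(R, y) = -4 + (-11/7 + (1/14)*0) = -4 + (-11/7 + 0) = -4 - 11/7 = -39/7)
K(Z, (-10 + 6) + (0 - 1*1))*220 = -39/7*220 = -8580/7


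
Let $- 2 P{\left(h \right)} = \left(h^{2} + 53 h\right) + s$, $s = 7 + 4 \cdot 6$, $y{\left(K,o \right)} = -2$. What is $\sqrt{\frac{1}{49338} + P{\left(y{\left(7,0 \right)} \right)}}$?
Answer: $\frac{5 \sqrt{96017230}}{8223} \approx 5.9582$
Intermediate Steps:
$s = 31$ ($s = 7 + 24 = 31$)
$P{\left(h \right)} = - \frac{31}{2} - \frac{53 h}{2} - \frac{h^{2}}{2}$ ($P{\left(h \right)} = - \frac{\left(h^{2} + 53 h\right) + 31}{2} = - \frac{31 + h^{2} + 53 h}{2} = - \frac{31}{2} - \frac{53 h}{2} - \frac{h^{2}}{2}$)
$\sqrt{\frac{1}{49338} + P{\left(y{\left(7,0 \right)} \right)}} = \sqrt{\frac{1}{49338} - \left(- \frac{75}{2} + 2\right)} = \sqrt{\frac{1}{49338} - - \frac{71}{2}} = \sqrt{\frac{1}{49338} + \frac{71}{2}} = \sqrt{\frac{875750}{24669}} = \frac{5 \sqrt{96017230}}{8223}$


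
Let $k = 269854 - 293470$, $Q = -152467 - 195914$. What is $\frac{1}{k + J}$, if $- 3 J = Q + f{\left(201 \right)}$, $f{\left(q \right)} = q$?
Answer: $\frac{1}{92444} \approx 1.0817 \cdot 10^{-5}$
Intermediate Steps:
$Q = -348381$
$J = 116060$ ($J = - \frac{-348381 + 201}{3} = \left(- \frac{1}{3}\right) \left(-348180\right) = 116060$)
$k = -23616$ ($k = 269854 - 293470 = -23616$)
$\frac{1}{k + J} = \frac{1}{-23616 + 116060} = \frac{1}{92444}$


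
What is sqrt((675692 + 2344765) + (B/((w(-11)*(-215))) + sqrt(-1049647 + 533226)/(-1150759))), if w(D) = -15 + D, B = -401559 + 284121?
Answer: sqrt(31246546295799112485861420 - 8989758076975*I*sqrt(516421))/3216371405 ≈ 1737.9 - 1.7966e-7*I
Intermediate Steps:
B = -117438
sqrt((675692 + 2344765) + (B/((w(-11)*(-215))) + sqrt(-1049647 + 533226)/(-1150759))) = sqrt((675692 + 2344765) + (-117438*(-1/(215*(-15 - 11))) + sqrt(-1049647 + 533226)/(-1150759))) = sqrt(3020457 + (-117438/((-26*(-215))) + sqrt(-516421)*(-1/1150759))) = sqrt(3020457 + (-117438/5590 + (I*sqrt(516421))*(-1/1150759))) = sqrt(3020457 + (-117438*1/5590 - I*sqrt(516421)/1150759)) = sqrt(3020457 + (-58719/2795 - I*sqrt(516421)/1150759)) = sqrt(8442118596/2795 - I*sqrt(516421)/1150759)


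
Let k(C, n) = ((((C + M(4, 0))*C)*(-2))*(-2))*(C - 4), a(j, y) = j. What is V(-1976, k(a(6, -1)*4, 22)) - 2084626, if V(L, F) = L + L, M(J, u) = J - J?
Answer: -2088578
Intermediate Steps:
M(J, u) = 0
k(C, n) = 4*C²*(-4 + C) (k(C, n) = ((((C + 0)*C)*(-2))*(-2))*(C - 4) = (((C*C)*(-2))*(-2))*(-4 + C) = ((C²*(-2))*(-2))*(-4 + C) = (-2*C²*(-2))*(-4 + C) = (4*C²)*(-4 + C) = 4*C²*(-4 + C))
V(L, F) = 2*L
V(-1976, k(a(6, -1)*4, 22)) - 2084626 = 2*(-1976) - 2084626 = -3952 - 2084626 = -2088578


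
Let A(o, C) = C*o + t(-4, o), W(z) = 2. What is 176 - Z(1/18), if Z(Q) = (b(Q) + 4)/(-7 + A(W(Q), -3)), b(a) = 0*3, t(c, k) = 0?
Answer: 2292/13 ≈ 176.31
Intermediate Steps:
A(o, C) = C*o (A(o, C) = C*o + 0 = C*o)
b(a) = 0
Z(Q) = -4/13 (Z(Q) = (0 + 4)/(-7 - 3*2) = 4/(-7 - 6) = 4/(-13) = 4*(-1/13) = -4/13)
176 - Z(1/18) = 176 - 1*(-4/13) = 176 + 4/13 = 2292/13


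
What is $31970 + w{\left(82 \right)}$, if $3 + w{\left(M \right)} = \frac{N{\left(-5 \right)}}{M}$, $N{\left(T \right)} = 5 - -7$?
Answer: $\frac{1310653}{41} \approx 31967.0$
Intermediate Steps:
$N{\left(T \right)} = 12$ ($N{\left(T \right)} = 5 + 7 = 12$)
$w{\left(M \right)} = -3 + \frac{12}{M}$
$31970 + w{\left(82 \right)} = 31970 - \left(3 - \frac{12}{82}\right) = 31970 + \left(-3 + 12 \cdot \frac{1}{82}\right) = 31970 + \left(-3 + \frac{6}{41}\right) = 31970 - \frac{117}{41} = \frac{1310653}{41}$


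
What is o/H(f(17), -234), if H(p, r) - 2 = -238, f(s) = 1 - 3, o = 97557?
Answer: -97557/236 ≈ -413.38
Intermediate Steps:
f(s) = -2
H(p, r) = -236 (H(p, r) = 2 - 238 = -236)
o/H(f(17), -234) = 97557/(-236) = 97557*(-1/236) = -97557/236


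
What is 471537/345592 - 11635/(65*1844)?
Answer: 201913315/159317912 ≈ 1.2674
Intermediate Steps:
471537/345592 - 11635/(65*1844) = 471537*(1/345592) - 11635/119860 = 471537/345592 - 11635*1/119860 = 471537/345592 - 179/1844 = 201913315/159317912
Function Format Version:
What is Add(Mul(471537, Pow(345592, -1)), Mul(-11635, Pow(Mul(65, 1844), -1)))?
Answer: Rational(201913315, 159317912) ≈ 1.2674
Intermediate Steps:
Add(Mul(471537, Pow(345592, -1)), Mul(-11635, Pow(Mul(65, 1844), -1))) = Add(Mul(471537, Rational(1, 345592)), Mul(-11635, Pow(119860, -1))) = Add(Rational(471537, 345592), Mul(-11635, Rational(1, 119860))) = Add(Rational(471537, 345592), Rational(-179, 1844)) = Rational(201913315, 159317912)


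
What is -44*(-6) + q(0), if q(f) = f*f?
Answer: 264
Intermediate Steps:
q(f) = f²
-44*(-6) + q(0) = -44*(-6) + 0² = 264 + 0 = 264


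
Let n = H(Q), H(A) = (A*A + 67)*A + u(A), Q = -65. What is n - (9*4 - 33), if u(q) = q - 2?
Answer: -279050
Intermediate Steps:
u(q) = -2 + q
H(A) = -2 + A + A*(67 + A**2) (H(A) = (A*A + 67)*A + (-2 + A) = (A**2 + 67)*A + (-2 + A) = (67 + A**2)*A + (-2 + A) = A*(67 + A**2) + (-2 + A) = -2 + A + A*(67 + A**2))
n = -279047 (n = -2 + (-65)**3 + 68*(-65) = -2 - 274625 - 4420 = -279047)
n - (9*4 - 33) = -279047 - (9*4 - 33) = -279047 - (36 - 33) = -279047 - 1*3 = -279047 - 3 = -279050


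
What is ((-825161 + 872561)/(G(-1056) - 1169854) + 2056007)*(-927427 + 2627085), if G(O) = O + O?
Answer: 2047722677994546098/585983 ≈ 3.4945e+12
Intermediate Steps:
G(O) = 2*O
((-825161 + 872561)/(G(-1056) - 1169854) + 2056007)*(-927427 + 2627085) = ((-825161 + 872561)/(2*(-1056) - 1169854) + 2056007)*(-927427 + 2627085) = (47400/(-2112 - 1169854) + 2056007)*1699658 = (47400/(-1171966) + 2056007)*1699658 = (47400*(-1/1171966) + 2056007)*1699658 = (-23700/585983 + 2056007)*1699658 = (1204785126181/585983)*1699658 = 2047722677994546098/585983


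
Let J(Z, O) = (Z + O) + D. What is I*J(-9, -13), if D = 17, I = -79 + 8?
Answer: 355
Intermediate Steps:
I = -71
J(Z, O) = 17 + O + Z (J(Z, O) = (Z + O) + 17 = (O + Z) + 17 = 17 + O + Z)
I*J(-9, -13) = -71*(17 - 13 - 9) = -71*(-5) = 355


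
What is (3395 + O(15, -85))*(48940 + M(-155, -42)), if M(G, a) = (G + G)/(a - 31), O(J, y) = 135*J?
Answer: 19365280600/73 ≈ 2.6528e+8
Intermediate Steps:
M(G, a) = 2*G/(-31 + a) (M(G, a) = (2*G)/(-31 + a) = 2*G/(-31 + a))
(3395 + O(15, -85))*(48940 + M(-155, -42)) = (3395 + 135*15)*(48940 + 2*(-155)/(-31 - 42)) = (3395 + 2025)*(48940 + 2*(-155)/(-73)) = 5420*(48940 + 2*(-155)*(-1/73)) = 5420*(48940 + 310/73) = 5420*(3572930/73) = 19365280600/73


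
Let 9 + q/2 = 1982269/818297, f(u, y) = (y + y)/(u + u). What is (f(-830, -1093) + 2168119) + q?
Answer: 17741555861237/8182970 ≈ 2.1681e+6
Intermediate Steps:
f(u, y) = y/u (f(u, y) = (2*y)/((2*u)) = (2*y)*(1/(2*u)) = y/u)
q = -10764808/818297 (q = -18 + 2*(1982269/818297) = -18 + 3964538/818297 = -10764808/818297 ≈ -13.155)
(f(-830, -1093) + 2168119) + q = (-1093/(-830) + 2168119) - 10764808/818297 = (-1093*(-1/830) + 2168119) - 10764808/818297 = (1093/830 + 2168119) - 10764808/818297 = 1799539863/830 - 10764808/818297 = 17741555861237/8182970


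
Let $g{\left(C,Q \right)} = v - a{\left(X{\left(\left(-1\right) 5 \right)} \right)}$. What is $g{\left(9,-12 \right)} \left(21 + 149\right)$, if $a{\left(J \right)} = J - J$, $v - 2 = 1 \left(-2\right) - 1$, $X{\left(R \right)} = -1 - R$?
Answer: $-170$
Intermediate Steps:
$v = -1$ ($v = 2 + \left(1 \left(-2\right) - 1\right) = 2 - 3 = -1$)
$a{\left(J \right)} = 0$
$g{\left(C,Q \right)} = -1$ ($g{\left(C,Q \right)} = -1 - 0 = -1 + 0 = -1$)
$g{\left(9,-12 \right)} \left(21 + 149\right) = - (21 + 149) = \left(-1\right) 170 = -170$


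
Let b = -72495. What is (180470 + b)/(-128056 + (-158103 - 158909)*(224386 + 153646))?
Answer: -21595/23968161688 ≈ -9.0099e-7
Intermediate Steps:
(180470 + b)/(-128056 + (-158103 - 158909)*(224386 + 153646)) = (180470 - 72495)/(-128056 + (-158103 - 158909)*(224386 + 153646)) = 107975/(-128056 - 317012*378032) = 107975/(-128056 - 119840680384) = 107975/(-119840808440) = 107975*(-1/119840808440) = -21595/23968161688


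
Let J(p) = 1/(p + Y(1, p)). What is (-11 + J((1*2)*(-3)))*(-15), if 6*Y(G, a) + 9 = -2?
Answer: 7845/47 ≈ 166.91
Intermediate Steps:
Y(G, a) = -11/6 (Y(G, a) = -3/2 + (⅙)*(-2) = -3/2 - ⅓ = -11/6)
J(p) = 1/(-11/6 + p) (J(p) = 1/(p - 11/6) = 1/(-11/6 + p))
(-11 + J((1*2)*(-3)))*(-15) = (-11 + 6/(-11 + 6*((1*2)*(-3))))*(-15) = (-11 + 6/(-11 + 6*(2*(-3))))*(-15) = (-11 + 6/(-11 + 6*(-6)))*(-15) = (-11 + 6/(-11 - 36))*(-15) = (-11 + 6/(-47))*(-15) = (-11 + 6*(-1/47))*(-15) = (-11 - 6/47)*(-15) = -523/47*(-15) = 7845/47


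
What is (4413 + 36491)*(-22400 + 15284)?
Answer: -291072864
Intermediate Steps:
(4413 + 36491)*(-22400 + 15284) = 40904*(-7116) = -291072864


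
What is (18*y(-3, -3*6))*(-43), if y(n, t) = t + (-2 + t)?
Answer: 29412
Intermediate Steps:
y(n, t) = -2 + 2*t
(18*y(-3, -3*6))*(-43) = (18*(-2 + 2*(-3*6)))*(-43) = (18*(-2 + 2*(-18)))*(-43) = (18*(-2 - 36))*(-43) = (18*(-38))*(-43) = -684*(-43) = 29412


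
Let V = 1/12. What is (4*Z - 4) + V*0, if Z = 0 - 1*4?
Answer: -20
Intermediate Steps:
V = 1/12 ≈ 0.083333
Z = -4 (Z = 0 - 4 = -4)
(4*Z - 4) + V*0 = (4*(-4) - 4) + (1/12)*0 = (-16 - 4) + 0 = -20 + 0 = -20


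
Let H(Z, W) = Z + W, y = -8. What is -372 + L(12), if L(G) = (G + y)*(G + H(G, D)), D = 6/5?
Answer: -1356/5 ≈ -271.20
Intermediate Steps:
D = 6/5 (D = 6*(1/5) = 6/5 ≈ 1.2000)
H(Z, W) = W + Z
L(G) = (-8 + G)*(6/5 + 2*G) (L(G) = (G - 8)*(G + (6/5 + G)) = (-8 + G)*(6/5 + 2*G))
-372 + L(12) = -372 + (-48/5 + 2*12**2 - 74/5*12) = -372 + (-48/5 + 2*144 - 888/5) = -372 + (-48/5 + 288 - 888/5) = -372 + 504/5 = -1356/5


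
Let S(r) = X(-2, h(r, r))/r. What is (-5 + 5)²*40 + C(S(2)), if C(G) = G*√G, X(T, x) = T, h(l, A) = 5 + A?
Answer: -I ≈ -1.0*I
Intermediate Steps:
S(r) = -2/r
C(G) = G^(3/2)
(-5 + 5)²*40 + C(S(2)) = (-5 + 5)²*40 + (-2/2)^(3/2) = 0²*40 + (-2*½)^(3/2) = 0*40 + (-1)^(3/2) = 0 - I = -I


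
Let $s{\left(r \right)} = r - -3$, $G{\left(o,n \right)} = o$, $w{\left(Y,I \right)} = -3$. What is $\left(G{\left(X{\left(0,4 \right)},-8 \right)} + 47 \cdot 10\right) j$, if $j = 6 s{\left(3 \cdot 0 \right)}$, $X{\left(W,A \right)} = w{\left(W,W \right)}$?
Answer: $8406$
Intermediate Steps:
$X{\left(W,A \right)} = -3$
$s{\left(r \right)} = 3 + r$ ($s{\left(r \right)} = r + 3 = 3 + r$)
$j = 18$ ($j = 6 \left(3 + 3 \cdot 0\right) = 6 \left(3 + 0\right) = 6 \cdot 3 = 18$)
$\left(G{\left(X{\left(0,4 \right)},-8 \right)} + 47 \cdot 10\right) j = \left(-3 + 47 \cdot 10\right) 18 = \left(-3 + 470\right) 18 = 467 \cdot 18 = 8406$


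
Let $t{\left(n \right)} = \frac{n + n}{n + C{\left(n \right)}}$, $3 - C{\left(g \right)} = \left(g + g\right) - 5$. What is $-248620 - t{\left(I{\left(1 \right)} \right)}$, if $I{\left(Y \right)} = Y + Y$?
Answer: $- \frac{745862}{3} \approx -2.4862 \cdot 10^{5}$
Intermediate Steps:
$C{\left(g \right)} = 8 - 2 g$ ($C{\left(g \right)} = 3 - \left(\left(g + g\right) - 5\right) = 3 - \left(2 g - 5\right) = 3 - \left(-5 + 2 g\right) = 8 - 2 g$)
$I{\left(Y \right)} = 2 Y$
$t{\left(n \right)} = \frac{2 n}{8 - n}$ ($t{\left(n \right)} = \frac{n + n}{n - \left(-8 + 2 n\right)} = \frac{2 n}{8 - n}$)
$-248620 - t{\left(I{\left(1 \right)} \right)} = -248620 - \frac{2 \cdot 2 \cdot 1}{8 - 2 \cdot 1} = -248620 - 2 \cdot 2 \frac{1}{8 - 2} = -248620 - 2 \cdot 2 \cdot \frac{1}{6} = -248620 - \frac{2}{3} = - \frac{745862}{3}$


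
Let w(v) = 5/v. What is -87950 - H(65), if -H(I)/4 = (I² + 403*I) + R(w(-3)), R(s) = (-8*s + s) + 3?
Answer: 101366/3 ≈ 33789.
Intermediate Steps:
R(s) = 3 - 7*s (R(s) = -7*s + 3 = 3 - 7*s)
H(I) = -176/3 - 1612*I - 4*I² (H(I) = -4*((I² + 403*I) + (3 - 35/(-3))) = -4*((I² + 403*I) + (3 - 35*(-1)/3)) = -4*((I² + 403*I) + (3 - 7*(-5/3))) = -4*((I² + 403*I) + (3 + 35/3)) = -4*((I² + 403*I) + 44/3) = -4*(44/3 + I² + 403*I) = -176/3 - 1612*I - 4*I²)
-87950 - H(65) = -87950 - (-176/3 - 1612*65 - 4*65²) = -87950 - (-176/3 - 104780 - 4*4225) = -87950 - (-176/3 - 104780 - 16900) = -87950 - 1*(-365216/3) = -87950 + 365216/3 = 101366/3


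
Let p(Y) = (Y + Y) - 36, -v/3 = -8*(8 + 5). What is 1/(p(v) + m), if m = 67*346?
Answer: 1/23770 ≈ 4.2070e-5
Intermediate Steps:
v = 312 (v = -(-24)*(8 + 5) = -(-24)*13 = -3*(-104) = 312)
p(Y) = -36 + 2*Y (p(Y) = 2*Y - 36 = -36 + 2*Y)
m = 23182
1/(p(v) + m) = 1/((-36 + 2*312) + 23182) = 1/((-36 + 624) + 23182) = 1/(588 + 23182) = 1/23770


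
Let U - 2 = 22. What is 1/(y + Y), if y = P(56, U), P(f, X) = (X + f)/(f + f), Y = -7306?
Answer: -7/51137 ≈ -0.00013689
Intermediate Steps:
U = 24 (U = 2 + 22 = 24)
P(f, X) = (X + f)/(2*f) (P(f, X) = (X + f)/((2*f)) = (X + f)*(1/(2*f)) = (X + f)/(2*f))
y = 5/7 (y = (½)*(24 + 56)/56 = (½)*(1/56)*80 = 5/7 ≈ 0.71429)
1/(y + Y) = 1/(5/7 - 7306) = 1/(-51137/7) = -7/51137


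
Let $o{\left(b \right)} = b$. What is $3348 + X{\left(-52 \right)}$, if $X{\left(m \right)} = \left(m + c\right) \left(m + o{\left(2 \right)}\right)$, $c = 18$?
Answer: $5048$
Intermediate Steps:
$X{\left(m \right)} = \left(2 + m\right) \left(18 + m\right)$ ($X{\left(m \right)} = \left(m + 18\right) \left(m + 2\right) = \left(18 + m\right) \left(2 + m\right) = \left(2 + m\right) \left(18 + m\right)$)
$3348 + X{\left(-52 \right)} = 3348 + \left(36 + \left(-52\right)^{2} + 20 \left(-52\right)\right) = 3348 + \left(36 + 2704 - 1040\right) = 3348 + 1700 = 5048$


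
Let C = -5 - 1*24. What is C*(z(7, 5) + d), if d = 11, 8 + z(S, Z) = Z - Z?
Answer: -87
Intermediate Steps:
C = -29 (C = -5 - 24 = -29)
z(S, Z) = -8 (z(S, Z) = -8 + (Z - Z) = -8 + 0 = -8)
C*(z(7, 5) + d) = -29*(-8 + 11) = -29*3 = -87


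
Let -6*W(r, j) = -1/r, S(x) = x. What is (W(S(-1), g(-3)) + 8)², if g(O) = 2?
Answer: 2209/36 ≈ 61.361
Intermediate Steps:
W(r, j) = 1/(6*r) (W(r, j) = -(-1)/(6*r) = 1/(6*r))
(W(S(-1), g(-3)) + 8)² = ((⅙)/(-1) + 8)² = ((⅙)*(-1) + 8)² = (-⅙ + 8)² = (47/6)² = 2209/36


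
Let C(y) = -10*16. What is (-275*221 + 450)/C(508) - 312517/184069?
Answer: 2210791941/5890208 ≈ 375.33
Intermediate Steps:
C(y) = -160
(-275*221 + 450)/C(508) - 312517/184069 = (-275*221 + 450)/(-160) - 312517/184069 = (-60775 + 450)*(-1/160) - 312517*1/184069 = -60325*(-1/160) - 312517/184069 = 12065/32 - 312517/184069 = 2210791941/5890208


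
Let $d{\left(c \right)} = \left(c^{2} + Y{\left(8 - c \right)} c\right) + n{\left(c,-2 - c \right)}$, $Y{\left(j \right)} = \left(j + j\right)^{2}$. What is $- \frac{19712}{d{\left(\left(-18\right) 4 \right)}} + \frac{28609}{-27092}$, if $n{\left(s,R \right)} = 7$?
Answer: $- \frac{52049561977}{49795339828} \approx -1.0453$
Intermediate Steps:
$Y{\left(j \right)} = 4 j^{2}$ ($Y{\left(j \right)} = \left(2 j\right)^{2} = 4 j^{2}$)
$d{\left(c \right)} = 7 + c^{2} + 4 c \left(8 - c\right)^{2}$ ($d{\left(c \right)} = \left(c^{2} + 4 \left(8 - c\right)^{2} c\right) + 7 = \left(c^{2} + 4 c \left(8 - c\right)^{2}\right) + 7 = 7 + c^{2} + 4 c \left(8 - c\right)^{2}$)
$- \frac{19712}{d{\left(\left(-18\right) 4 \right)}} + \frac{28609}{-27092} = - \frac{19712}{7 + \left(\left(-18\right) 4\right)^{2} + 4 \left(\left(-18\right) 4\right) \left(-8 - 72\right)^{2}} + \frac{28609}{-27092} = - \frac{19712}{7 + \left(-72\right)^{2} + 4 \left(-72\right) \left(-8 - 72\right)^{2}} + 28609 \left(- \frac{1}{27092}\right) = - \frac{19712}{7 + 5184 + 4 \left(-72\right) \left(-80\right)^{2}} - \frac{28609}{27092} = - \frac{19712}{7 + 5184 + 4 \left(-72\right) 6400} - \frac{28609}{27092} = - \frac{19712}{7 + 5184 - 1843200} - \frac{28609}{27092} = - \frac{19712}{-1838009} - \frac{28609}{27092} = \left(-19712\right) \left(- \frac{1}{1838009}\right) - \frac{28609}{27092} = \frac{19712}{1838009} - \frac{28609}{27092} = - \frac{52049561977}{49795339828}$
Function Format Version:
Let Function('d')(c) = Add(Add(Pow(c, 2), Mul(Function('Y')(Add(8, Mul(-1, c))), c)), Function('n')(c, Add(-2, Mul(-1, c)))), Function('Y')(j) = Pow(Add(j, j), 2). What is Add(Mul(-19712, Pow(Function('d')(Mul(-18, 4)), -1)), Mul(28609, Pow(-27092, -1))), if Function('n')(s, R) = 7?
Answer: Rational(-52049561977, 49795339828) ≈ -1.0453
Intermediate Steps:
Function('Y')(j) = Mul(4, Pow(j, 2)) (Function('Y')(j) = Pow(Mul(2, j), 2) = Mul(4, Pow(j, 2)))
Function('d')(c) = Add(7, Pow(c, 2), Mul(4, c, Pow(Add(8, Mul(-1, c)), 2))) (Function('d')(c) = Add(Add(Pow(c, 2), Mul(Mul(4, Pow(Add(8, Mul(-1, c)), 2)), c)), 7) = Add(Add(Pow(c, 2), Mul(4, c, Pow(Add(8, Mul(-1, c)), 2))), 7) = Add(7, Pow(c, 2), Mul(4, c, Pow(Add(8, Mul(-1, c)), 2))))
Add(Mul(-19712, Pow(Function('d')(Mul(-18, 4)), -1)), Mul(28609, Pow(-27092, -1))) = Add(Mul(-19712, Pow(Add(7, Pow(Mul(-18, 4), 2), Mul(4, Mul(-18, 4), Pow(Add(-8, Mul(-18, 4)), 2))), -1)), Mul(28609, Pow(-27092, -1))) = Add(Mul(-19712, Pow(Add(7, Pow(-72, 2), Mul(4, -72, Pow(Add(-8, -72), 2))), -1)), Mul(28609, Rational(-1, 27092))) = Add(Mul(-19712, Pow(Add(7, 5184, Mul(4, -72, Pow(-80, 2))), -1)), Rational(-28609, 27092)) = Add(Mul(-19712, Pow(Add(7, 5184, Mul(4, -72, 6400)), -1)), Rational(-28609, 27092)) = Add(Mul(-19712, Pow(Add(7, 5184, -1843200), -1)), Rational(-28609, 27092)) = Add(Mul(-19712, Pow(-1838009, -1)), Rational(-28609, 27092)) = Add(Mul(-19712, Rational(-1, 1838009)), Rational(-28609, 27092)) = Add(Rational(19712, 1838009), Rational(-28609, 27092)) = Rational(-52049561977, 49795339828)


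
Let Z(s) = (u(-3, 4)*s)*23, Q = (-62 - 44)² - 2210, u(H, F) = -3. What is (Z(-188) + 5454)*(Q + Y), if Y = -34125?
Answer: -462474174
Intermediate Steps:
Q = 9026 (Q = (-106)² - 2210 = 11236 - 2210 = 9026)
Z(s) = -69*s (Z(s) = -3*s*23 = -69*s)
(Z(-188) + 5454)*(Q + Y) = (-69*(-188) + 5454)*(9026 - 34125) = (12972 + 5454)*(-25099) = 18426*(-25099) = -462474174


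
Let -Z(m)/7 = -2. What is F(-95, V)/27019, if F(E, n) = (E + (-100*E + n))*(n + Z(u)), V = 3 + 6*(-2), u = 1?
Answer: 46980/27019 ≈ 1.7388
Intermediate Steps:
Z(m) = 14 (Z(m) = -7*(-2) = 14)
V = -9 (V = 3 - 12 = -9)
F(E, n) = (14 + n)*(n - 99*E) (F(E, n) = (E + (-100*E + n))*(n + 14) = (E + (n - 100*E))*(14 + n) = (n - 99*E)*(14 + n) = (14 + n)*(n - 99*E))
F(-95, V)/27019 = ((-9)² - 1386*(-95) + 14*(-9) - 99*(-95)*(-9))/27019 = (81 + 131670 - 126 - 84645)*(1/27019) = 46980*(1/27019) = 46980/27019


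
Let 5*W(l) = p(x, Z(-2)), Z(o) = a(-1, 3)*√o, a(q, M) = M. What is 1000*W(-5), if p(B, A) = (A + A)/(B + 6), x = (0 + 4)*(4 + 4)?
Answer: 600*I*√2/19 ≈ 44.659*I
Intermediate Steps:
Z(o) = 3*√o
x = 32 (x = 4*8 = 32)
p(B, A) = 2*A/(6 + B) (p(B, A) = (2*A)/(6 + B) = 2*A/(6 + B))
W(l) = 3*I*√2/95 (W(l) = (2*(3*√(-2))/(6 + 32))/5 = (2*(3*(I*√2))/38)/5 = (2*(3*I*√2)*(1/38))/5 = (3*I*√2/19)/5 = 3*I*√2/95)
1000*W(-5) = 1000*(3*I*√2/95) = 600*I*√2/19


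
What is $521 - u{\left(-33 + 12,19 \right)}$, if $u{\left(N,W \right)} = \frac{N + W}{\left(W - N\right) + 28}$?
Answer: $\frac{17715}{34} \approx 521.03$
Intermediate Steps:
$u{\left(N,W \right)} = \frac{N + W}{28 + W - N}$
$521 - u{\left(-33 + 12,19 \right)} = 521 - \frac{\left(-33 + 12\right) + 19}{28 + 19 - \left(-33 + 12\right)} = 521 - \frac{-21 + 19}{28 + 19 - -21} = 521 - \frac{1}{28 + 19 + 21} \left(-2\right) = 521 - \frac{1}{68} \left(-2\right) = 521 - - \frac{1}{34} = 521 + \frac{1}{34} = \frac{17715}{34}$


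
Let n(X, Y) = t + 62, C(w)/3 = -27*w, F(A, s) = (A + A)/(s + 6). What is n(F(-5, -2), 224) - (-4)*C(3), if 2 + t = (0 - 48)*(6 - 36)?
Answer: 528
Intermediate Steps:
t = 1438 (t = -2 + (0 - 48)*(6 - 36) = -2 - 48*(-30) = -2 + 1440 = 1438)
F(A, s) = 2*A/(6 + s) (F(A, s) = (2*A)/(6 + s) = 2*A/(6 + s))
C(w) = -81*w (C(w) = 3*(-27*w) = -81*w)
n(X, Y) = 1500 (n(X, Y) = 1438 + 62 = 1500)
n(F(-5, -2), 224) - (-4)*C(3) = 1500 - (-4)*(-81*3) = 1500 - (-4)*(-243) = 1500 - 1*972 = 1500 - 972 = 528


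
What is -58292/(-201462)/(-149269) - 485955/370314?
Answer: -811870863669121/618671899482294 ≈ -1.3123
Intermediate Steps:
-58292/(-201462)/(-149269) - 485955/370314 = -58292*(-1/201462)*(-1/149269) - 485955*1/370314 = (29146/100731)*(-1/149269) - 53995/41146 = -29146/15036015639 - 53995/41146 = -811870863669121/618671899482294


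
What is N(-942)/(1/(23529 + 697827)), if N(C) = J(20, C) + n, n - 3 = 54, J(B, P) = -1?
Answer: 40395936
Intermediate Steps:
n = 57 (n = 3 + 54 = 57)
N(C) = 56 (N(C) = -1 + 57 = 56)
N(-942)/(1/(23529 + 697827)) = 56/(1/(23529 + 697827)) = 56/(1/721356) = 56*721356 = 40395936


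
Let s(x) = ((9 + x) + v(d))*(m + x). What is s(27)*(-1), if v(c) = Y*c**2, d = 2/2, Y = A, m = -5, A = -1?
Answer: -770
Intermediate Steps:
Y = -1
d = 1 (d = 2*(1/2) = 1)
v(c) = -c**2
s(x) = (-5 + x)*(8 + x) (s(x) = ((9 + x) - 1*1**2)*(-5 + x) = ((9 + x) - 1*1)*(-5 + x) = ((9 + x) - 1)*(-5 + x) = (8 + x)*(-5 + x) = (-5 + x)*(8 + x))
s(27)*(-1) = (-40 + 27**2 + 3*27)*(-1) = (-40 + 729 + 81)*(-1) = 770*(-1) = -770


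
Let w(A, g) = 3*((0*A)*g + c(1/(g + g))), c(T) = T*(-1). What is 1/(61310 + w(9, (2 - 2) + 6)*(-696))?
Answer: 1/61484 ≈ 1.6264e-5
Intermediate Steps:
c(T) = -T
w(A, g) = -3/(2*g) (w(A, g) = 3*((0*A)*g - 1/(g + g)) = 3*(0*g - 1/(2*g)) = 3*(0 - 1/(2*g)) = 3*(-1/(2*g)) = -3/(2*g))
1/(61310 + w(9, (2 - 2) + 6)*(-696)) = 1/(61310 - 3/(2*((2 - 2) + 6))*(-696)) = 1/(61310 - 3/(2*(0 + 6))*(-696)) = 1/(61310 - 3/2/6*(-696)) = 1/(61310 - 3/2*1/6*(-696)) = 1/(61310 - 1/4*(-696)) = 1/(61310 + 174) = 1/61484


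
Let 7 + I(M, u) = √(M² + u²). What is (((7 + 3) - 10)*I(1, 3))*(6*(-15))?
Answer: 0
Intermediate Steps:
I(M, u) = -7 + √(M² + u²)
(((7 + 3) - 10)*I(1, 3))*(6*(-15)) = (((7 + 3) - 10)*(-7 + √(1² + 3²)))*(6*(-15)) = ((10 - 10)*(-7 + √(1 + 9)))*(-90) = (0*(-7 + √10))*(-90) = 0*(-90) = 0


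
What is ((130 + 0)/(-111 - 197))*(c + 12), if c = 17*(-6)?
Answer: 2925/77 ≈ 37.987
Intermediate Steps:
c = -102
((130 + 0)/(-111 - 197))*(c + 12) = ((130 + 0)/(-111 - 197))*(-102 + 12) = (130/(-308))*(-90) = (130*(-1/308))*(-90) = -65/154*(-90) = 2925/77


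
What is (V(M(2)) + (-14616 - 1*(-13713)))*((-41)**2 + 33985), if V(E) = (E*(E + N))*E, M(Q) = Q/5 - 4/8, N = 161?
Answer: -16074505703/500 ≈ -3.2149e+7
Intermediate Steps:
M(Q) = -1/2 + Q/5 (M(Q) = Q*(1/5) - 4*1/8 = Q/5 - 1/2 = -1/2 + Q/5)
V(E) = E**2*(161 + E) (V(E) = (E*(E + 161))*E = (E*(161 + E))*E = E**2*(161 + E))
(V(M(2)) + (-14616 - 1*(-13713)))*((-41)**2 + 33985) = ((-1/2 + (1/5)*2)**2*(161 + (-1/2 + (1/5)*2)) + (-14616 - 1*(-13713)))*((-41)**2 + 33985) = ((-1/2 + 2/5)**2*(161 + (-1/2 + 2/5)) + (-14616 + 13713))*(1681 + 33985) = ((-1/10)**2*(161 - 1/10) - 903)*35666 = ((1/100)*(1609/10) - 903)*35666 = (1609/1000 - 903)*35666 = -901391/1000*35666 = -16074505703/500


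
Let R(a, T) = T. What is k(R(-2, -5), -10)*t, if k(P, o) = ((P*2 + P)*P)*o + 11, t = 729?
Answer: -538731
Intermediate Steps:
k(P, o) = 11 + 3*o*P² (k(P, o) = ((2*P + P)*P)*o + 11 = ((3*P)*P)*o + 11 = (3*P²)*o + 11 = 3*o*P² + 11 = 11 + 3*o*P²)
k(R(-2, -5), -10)*t = (11 + 3*(-10)*(-5)²)*729 = (11 + 3*(-10)*25)*729 = (11 - 750)*729 = -739*729 = -538731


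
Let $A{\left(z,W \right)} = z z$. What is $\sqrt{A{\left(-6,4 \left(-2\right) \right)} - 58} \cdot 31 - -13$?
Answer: $13 + 31 i \sqrt{22} \approx 13.0 + 145.4 i$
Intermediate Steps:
$A{\left(z,W \right)} = z^{2}$
$\sqrt{A{\left(-6,4 \left(-2\right) \right)} - 58} \cdot 31 - -13 = \sqrt{\left(-6\right)^{2} - 58} \cdot 31 - -13 = \sqrt{36 - 58} \cdot 31 + \left(-17 + 30\right) = \sqrt{-22} \cdot 31 + 13 = i \sqrt{22} \cdot 31 + 13 = 31 i \sqrt{22} + 13 = 13 + 31 i \sqrt{22}$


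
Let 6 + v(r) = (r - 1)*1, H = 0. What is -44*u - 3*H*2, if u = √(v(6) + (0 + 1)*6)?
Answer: -44*√5 ≈ -98.387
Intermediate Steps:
v(r) = -7 + r (v(r) = -6 + (r - 1)*1 = -6 + (-1 + r)*1 = -6 + (-1 + r) = -7 + r)
u = √5 (u = √((-7 + 6) + (0 + 1)*6) = √(-1 + 1*6) = √(-1 + 6) = √5 ≈ 2.2361)
-44*u - 3*H*2 = -44*√5 - 3*0*2 = -44*√5 + 0*2 = -44*√5 + 0 = -44*√5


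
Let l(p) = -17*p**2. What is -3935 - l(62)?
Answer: 61413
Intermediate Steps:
-3935 - l(62) = -3935 - (-17)*62**2 = -3935 - (-17)*3844 = -3935 - 1*(-65348) = -3935 + 65348 = 61413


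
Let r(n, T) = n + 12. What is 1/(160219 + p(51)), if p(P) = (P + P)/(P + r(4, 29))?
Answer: 67/10734775 ≈ 6.2414e-6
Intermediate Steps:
r(n, T) = 12 + n
p(P) = 2*P/(16 + P) (p(P) = (P + P)/(P + (12 + 4)) = (2*P)/(P + 16) = (2*P)/(16 + P) = 2*P/(16 + P))
1/(160219 + p(51)) = 1/(160219 + 2*51/(16 + 51)) = 1/(160219 + 2*51/67) = 1/(160219 + 2*51*(1/67)) = 1/(160219 + 102/67) = 1/(10734775/67) = 67/10734775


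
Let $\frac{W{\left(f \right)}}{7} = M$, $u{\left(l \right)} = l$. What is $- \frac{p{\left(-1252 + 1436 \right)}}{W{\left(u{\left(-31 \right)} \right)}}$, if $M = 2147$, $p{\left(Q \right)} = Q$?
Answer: $- \frac{184}{15029} \approx -0.012243$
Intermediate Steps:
$W{\left(f \right)} = 15029$ ($W{\left(f \right)} = 7 \cdot 2147 = 15029$)
$- \frac{p{\left(-1252 + 1436 \right)}}{W{\left(u{\left(-31 \right)} \right)}} = - \frac{-1252 + 1436}{15029} = - \frac{184}{15029}$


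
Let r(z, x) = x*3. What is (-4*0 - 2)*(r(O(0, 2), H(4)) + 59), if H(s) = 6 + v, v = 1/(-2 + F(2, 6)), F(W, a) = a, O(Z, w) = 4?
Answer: -311/2 ≈ -155.50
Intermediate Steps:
v = ¼ (v = 1/(-2 + 6) = 1/4 = ¼ ≈ 0.25000)
H(s) = 25/4 (H(s) = 6 + ¼ = 25/4)
r(z, x) = 3*x
(-4*0 - 2)*(r(O(0, 2), H(4)) + 59) = (-4*0 - 2)*(3*(25/4) + 59) = (0 - 2)*(75/4 + 59) = -2*311/4 = -311/2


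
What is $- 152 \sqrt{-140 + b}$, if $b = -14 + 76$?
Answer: $- 152 i \sqrt{78} \approx - 1342.4 i$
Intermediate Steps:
$b = 62$
$- 152 \sqrt{-140 + b} = - 152 \sqrt{-140 + 62} = - 152 \sqrt{-78} = - 152 i \sqrt{78}$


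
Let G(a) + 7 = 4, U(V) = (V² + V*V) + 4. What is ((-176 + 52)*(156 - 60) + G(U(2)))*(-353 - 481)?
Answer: 9930438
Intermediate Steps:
U(V) = 4 + 2*V² (U(V) = (V² + V²) + 4 = 2*V² + 4 = 4 + 2*V²)
G(a) = -3 (G(a) = -7 + 4 = -3)
((-176 + 52)*(156 - 60) + G(U(2)))*(-353 - 481) = ((-176 + 52)*(156 - 60) - 3)*(-353 - 481) = (-124*96 - 3)*(-834) = (-11904 - 3)*(-834) = -11907*(-834) = 9930438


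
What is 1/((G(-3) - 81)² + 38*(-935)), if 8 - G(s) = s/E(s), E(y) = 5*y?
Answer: -25/754294 ≈ -3.3144e-5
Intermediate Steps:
G(s) = 39/5 (G(s) = 8 - s/(5*s) = 8 - s*1/(5*s) = 8 - 1*⅕ = 8 - ⅕ = 39/5)
1/((G(-3) - 81)² + 38*(-935)) = 1/((39/5 - 81)² + 38*(-935)) = 1/((-366/5)² - 35530) = 1/(133956/25 - 35530) = 1/(-754294/25) = -25/754294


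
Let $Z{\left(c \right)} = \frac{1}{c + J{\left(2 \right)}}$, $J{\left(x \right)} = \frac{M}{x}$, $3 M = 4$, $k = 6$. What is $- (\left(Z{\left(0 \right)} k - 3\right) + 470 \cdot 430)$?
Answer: $-202106$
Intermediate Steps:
$M = \frac{4}{3}$ ($M = \frac{1}{3} \cdot 4 = \frac{4}{3} \approx 1.3333$)
$J{\left(x \right)} = \frac{4}{3 x}$
$Z{\left(c \right)} = \frac{1}{\frac{2}{3} + c}$ ($Z{\left(c \right)} = \frac{1}{c + \frac{4}{3 \cdot 2}} = \frac{1}{c + \frac{4}{3} \cdot \frac{1}{2}} = \frac{1}{c + \frac{2}{3}} = \frac{1}{\frac{2}{3} + c}$)
$- (\left(Z{\left(0 \right)} k - 3\right) + 470 \cdot 430) = - (\left(\frac{3}{2 + 3 \cdot 0} \cdot 6 - 3\right) + 470 \cdot 430) = - (\left(\frac{3}{2 + 0} \cdot 6 - 3\right) + 202100) = - (\left(\frac{3}{2} \cdot 6 - 3\right) + 202100) = - (\left(9 - 3\right) + 202100) = - (6 + 202100) = \left(-1\right) 202106 = -202106$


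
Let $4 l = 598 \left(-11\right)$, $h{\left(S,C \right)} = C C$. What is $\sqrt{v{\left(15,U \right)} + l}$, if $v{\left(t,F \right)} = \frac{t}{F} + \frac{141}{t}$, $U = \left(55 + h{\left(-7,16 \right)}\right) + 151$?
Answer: $\frac{i \sqrt{242357885}}{385} \approx 40.436 i$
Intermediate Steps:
$h{\left(S,C \right)} = C^{2}$
$U = 462$ ($U = \left(55 + 16^{2}\right) + 151 = \left(55 + 256\right) + 151 = 311 + 151 = 462$)
$l = - \frac{3289}{2}$ ($l = \frac{598 \left(-11\right)}{4} = \frac{1}{4} \left(-6578\right) = - \frac{3289}{2} \approx -1644.5$)
$v{\left(t,F \right)} = \frac{141}{t} + \frac{t}{F}$
$\sqrt{v{\left(15,U \right)} + l} = \sqrt{\left(\frac{141}{15} + \frac{15}{462}\right) - \frac{3289}{2}} = \sqrt{\left(141 \cdot \frac{1}{15} + 15 \cdot \frac{1}{462}\right) - \frac{3289}{2}} = \sqrt{\left(\frac{47}{5} + \frac{5}{154}\right) - \frac{3289}{2}} = \sqrt{\frac{7263}{770} - \frac{3289}{2}} = \sqrt{- \frac{629501}{385}} = \frac{i \sqrt{242357885}}{385}$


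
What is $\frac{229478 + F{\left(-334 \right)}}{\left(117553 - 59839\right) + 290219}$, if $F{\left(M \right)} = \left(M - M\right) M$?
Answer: $\frac{229478}{347933} \approx 0.65955$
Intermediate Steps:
$F{\left(M \right)} = 0$ ($F{\left(M \right)} = 0 M = 0$)
$\frac{229478 + F{\left(-334 \right)}}{\left(117553 - 59839\right) + 290219} = \frac{229478 + 0}{\left(117553 - 59839\right) + 290219} = \frac{229478}{\left(117553 - 59839\right) + 290219} = \frac{229478}{57714 + 290219} = \frac{229478}{347933}$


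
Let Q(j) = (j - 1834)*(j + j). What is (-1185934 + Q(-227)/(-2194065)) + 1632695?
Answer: 108913526419/243785 ≈ 4.4676e+5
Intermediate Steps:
Q(j) = 2*j*(-1834 + j) (Q(j) = (-1834 + j)*(2*j) = 2*j*(-1834 + j))
(-1185934 + Q(-227)/(-2194065)) + 1632695 = (-1185934 + (2*(-227)*(-1834 - 227))/(-2194065)) + 1632695 = (-1185934 + (2*(-227)*(-2061))*(-1/2194065)) + 1632695 = (-1185934 + 935694*(-1/2194065)) + 1632695 = (-1185934 - 103966/243785) + 1632695 = -289113024156/243785 + 1632695 = 108913526419/243785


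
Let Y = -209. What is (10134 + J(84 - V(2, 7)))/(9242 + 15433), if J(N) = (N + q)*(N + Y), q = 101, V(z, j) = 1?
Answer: -174/329 ≈ -0.52888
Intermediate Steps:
J(N) = (-209 + N)*(101 + N) (J(N) = (N + 101)*(N - 209) = (101 + N)*(-209 + N) = (-209 + N)*(101 + N))
(10134 + J(84 - V(2, 7)))/(9242 + 15433) = (10134 + (-21109 + (84 - 1*1)² - 108*(84 - 1*1)))/(9242 + 15433) = (10134 + (-21109 + (84 - 1)² - 108*(84 - 1)))/24675 = (10134 + (-21109 + 83² - 108*83))*(1/24675) = (10134 + (-21109 + 6889 - 8964))*(1/24675) = (10134 - 23184)*(1/24675) = -13050*1/24675 = -174/329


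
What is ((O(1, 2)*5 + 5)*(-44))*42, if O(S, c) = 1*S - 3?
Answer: 9240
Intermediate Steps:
O(S, c) = -3 + S (O(S, c) = S - 3 = -3 + S)
((O(1, 2)*5 + 5)*(-44))*42 = (((-3 + 1)*5 + 5)*(-44))*42 = ((-2*5 + 5)*(-44))*42 = ((-10 + 5)*(-44))*42 = -5*(-44)*42 = 220*42 = 9240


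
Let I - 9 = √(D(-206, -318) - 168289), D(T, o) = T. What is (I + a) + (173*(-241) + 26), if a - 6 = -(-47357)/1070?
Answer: -44520283/1070 + I*√168495 ≈ -41608.0 + 410.48*I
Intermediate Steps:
a = 53777/1070 (a = 6 - (-47357)/1070 = 6 - 71*(-667/1070) = 6 + 47357/1070 = 53777/1070 ≈ 50.259)
I = 9 + I*√168495 (I = 9 + √(-206 - 168289) = 9 + √(-168495) = 9 + I*√168495 ≈ 9.0 + 410.48*I)
(I + a) + (173*(-241) + 26) = ((9 + I*√168495) + 53777/1070) + (173*(-241) + 26) = (63407/1070 + I*√168495) + (-41693 + 26) = (63407/1070 + I*√168495) - 41667 = -44520283/1070 + I*√168495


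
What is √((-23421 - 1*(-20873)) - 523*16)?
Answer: 2*I*√2729 ≈ 104.48*I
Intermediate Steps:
√((-23421 - 1*(-20873)) - 523*16) = √((-23421 + 20873) - 8368) = √(-2548 - 8368) = √(-10916) = 2*I*√2729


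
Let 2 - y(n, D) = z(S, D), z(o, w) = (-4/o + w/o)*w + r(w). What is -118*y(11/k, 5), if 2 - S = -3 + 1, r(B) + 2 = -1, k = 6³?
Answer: -885/2 ≈ -442.50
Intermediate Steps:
k = 216
r(B) = -3 (r(B) = -2 - 1 = -3)
S = 4 (S = 2 - (-3 + 1) = 2 - 1*(-2) = 2 + 2 = 4)
z(o, w) = -3 + w*(-4/o + w/o) (z(o, w) = (-4/o + w/o)*w - 3 = w*(-4/o + w/o) - 3 = -3 + w*(-4/o + w/o))
y(n, D) = 5 + D - D²/4 (y(n, D) = 2 - (D² - 4*D - 3*4)/4 = 2 - (D² - 4*D - 12)/4 = 2 - (-12 + D² - 4*D)/4 = 2 - (-3 - D + D²/4) = 2 + (3 + D - D²/4) = 5 + D - D²/4)
-118*y(11/k, 5) = -118*(5 + 5 - ¼*5²) = -118*(5 + 5 - ¼*25) = -118*(5 + 5 - 25/4) = -118*15/4 = -885/2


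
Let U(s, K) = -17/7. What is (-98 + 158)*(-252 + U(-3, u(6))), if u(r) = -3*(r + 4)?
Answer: -106860/7 ≈ -15266.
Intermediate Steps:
u(r) = -12 - 3*r (u(r) = -3*(4 + r) = -12 - 3*r)
U(s, K) = -17/7 (U(s, K) = -17*⅐ = -17/7)
(-98 + 158)*(-252 + U(-3, u(6))) = (-98 + 158)*(-252 - 17/7) = 60*(-1781/7) = -106860/7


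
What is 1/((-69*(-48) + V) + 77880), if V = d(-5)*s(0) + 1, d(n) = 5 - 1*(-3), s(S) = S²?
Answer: 1/81193 ≈ 1.2316e-5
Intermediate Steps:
d(n) = 8 (d(n) = 5 + 3 = 8)
V = 1 (V = 8*0² + 1 = 8*0 + 1 = 0 + 1 = 1)
1/((-69*(-48) + V) + 77880) = 1/((-69*(-48) + 1) + 77880) = 1/((3312 + 1) + 77880) = 1/(3313 + 77880) = 1/81193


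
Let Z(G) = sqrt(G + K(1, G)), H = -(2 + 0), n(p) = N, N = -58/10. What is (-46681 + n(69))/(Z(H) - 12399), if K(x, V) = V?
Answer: 2894348166/768676025 + 466868*I/768676025 ≈ 3.7654 + 0.00060737*I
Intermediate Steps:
N = -29/5 (N = -58*1/10 = -29/5 ≈ -5.8000)
n(p) = -29/5
H = -2 (H = -1*2 = -2)
Z(G) = sqrt(2)*sqrt(G) (Z(G) = sqrt(G + G) = sqrt(2*G) = sqrt(2)*sqrt(G))
(-46681 + n(69))/(Z(H) - 12399) = (-46681 - 29/5)/(sqrt(2)*sqrt(-2) - 12399) = -233434/(5*(sqrt(2)*(I*sqrt(2)) - 12399)) = -233434/(5*(2*I - 12399)) = -233434*(-12399 - 2*I)/153735205/5 = -233434*(-12399 - 2*I)/768676025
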